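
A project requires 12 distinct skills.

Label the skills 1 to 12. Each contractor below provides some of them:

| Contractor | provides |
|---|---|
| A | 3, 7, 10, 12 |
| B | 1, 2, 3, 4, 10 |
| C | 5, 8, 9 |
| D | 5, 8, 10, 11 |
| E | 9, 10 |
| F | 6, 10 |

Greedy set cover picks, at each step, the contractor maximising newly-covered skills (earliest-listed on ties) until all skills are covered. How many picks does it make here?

Greedy: pick B (covers 5 new) → pick C (covers 3 new) → pick A (covers 2 new) → pick D (covers 1 new) → pick F (covers 1 new). Total picks: 5.

5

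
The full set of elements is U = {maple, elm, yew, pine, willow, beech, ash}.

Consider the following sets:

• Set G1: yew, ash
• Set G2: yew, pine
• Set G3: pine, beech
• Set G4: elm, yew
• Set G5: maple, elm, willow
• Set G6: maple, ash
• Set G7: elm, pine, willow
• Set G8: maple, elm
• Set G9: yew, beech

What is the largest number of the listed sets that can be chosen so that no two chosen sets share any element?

3

G1, G3, G8 are pairwise disjoint (G1={yew,ash}; G3={pine,beech}; G8={maple,elm}).
Every remaining set overlaps one of these, and no 4 of the listed sets are pairwise disjoint, so 3 is the maximum.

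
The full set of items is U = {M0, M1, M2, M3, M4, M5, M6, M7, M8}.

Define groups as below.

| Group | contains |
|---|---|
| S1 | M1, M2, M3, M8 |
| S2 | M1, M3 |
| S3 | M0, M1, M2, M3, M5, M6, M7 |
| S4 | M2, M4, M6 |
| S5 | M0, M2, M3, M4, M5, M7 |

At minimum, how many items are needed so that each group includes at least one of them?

2

H = {M1, M4} meets every group (each contains at least one member of H), and |H| = 2.
The groups S2, S4 are pairwise disjoint, so any hitting set needs a separate item for each — at least 2. Hence 2 is optimal.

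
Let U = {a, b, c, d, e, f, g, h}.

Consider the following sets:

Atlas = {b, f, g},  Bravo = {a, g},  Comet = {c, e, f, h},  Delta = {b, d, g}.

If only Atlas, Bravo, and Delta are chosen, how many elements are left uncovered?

3

Union of Atlas, Bravo, Delta = {a, b, d, f, g}.
Not covered: c, e, h — 3 elements.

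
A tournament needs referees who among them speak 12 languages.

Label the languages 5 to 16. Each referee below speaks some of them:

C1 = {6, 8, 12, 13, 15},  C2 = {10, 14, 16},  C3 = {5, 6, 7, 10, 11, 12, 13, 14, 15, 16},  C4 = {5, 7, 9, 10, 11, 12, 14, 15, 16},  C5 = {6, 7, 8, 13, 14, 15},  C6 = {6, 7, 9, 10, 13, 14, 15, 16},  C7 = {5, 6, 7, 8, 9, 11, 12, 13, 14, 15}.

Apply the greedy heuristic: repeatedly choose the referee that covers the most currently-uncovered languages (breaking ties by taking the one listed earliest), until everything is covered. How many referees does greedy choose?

Greedy: pick C3 (covers 10 new) → pick C7 (covers 2 new). Total picks: 2.

2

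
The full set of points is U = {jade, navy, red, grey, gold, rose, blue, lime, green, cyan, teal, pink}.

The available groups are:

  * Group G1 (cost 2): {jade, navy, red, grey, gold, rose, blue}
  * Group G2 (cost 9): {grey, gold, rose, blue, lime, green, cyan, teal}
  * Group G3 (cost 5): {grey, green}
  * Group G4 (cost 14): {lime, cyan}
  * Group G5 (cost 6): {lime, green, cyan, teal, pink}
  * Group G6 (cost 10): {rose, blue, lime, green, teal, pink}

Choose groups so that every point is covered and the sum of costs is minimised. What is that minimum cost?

G1, G5 together cover every point (G1 ∪ G5 = {jade, navy, red, grey, gold, rose, blue, lime, green, cyan, teal, pink}); total cost 2 + 6 = 8.
No covering selection has total cost below 8.

8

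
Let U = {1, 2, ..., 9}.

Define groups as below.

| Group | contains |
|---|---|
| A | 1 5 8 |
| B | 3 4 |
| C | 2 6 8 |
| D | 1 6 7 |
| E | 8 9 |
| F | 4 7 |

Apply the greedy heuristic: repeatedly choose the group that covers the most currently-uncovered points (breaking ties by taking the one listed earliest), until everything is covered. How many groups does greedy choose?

Greedy: pick A (covers 3 new) → pick B (covers 2 new) → pick C (covers 2 new) → pick D (covers 1 new) → pick E (covers 1 new). Total picks: 5.

5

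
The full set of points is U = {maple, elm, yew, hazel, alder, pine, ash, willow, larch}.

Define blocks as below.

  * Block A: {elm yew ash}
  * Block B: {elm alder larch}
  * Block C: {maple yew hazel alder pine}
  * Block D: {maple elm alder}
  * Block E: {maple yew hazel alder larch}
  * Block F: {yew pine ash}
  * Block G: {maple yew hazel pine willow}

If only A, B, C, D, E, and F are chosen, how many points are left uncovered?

1

Union of A, B, C, D, E, F = {maple, elm, yew, hazel, alder, pine, ash, larch}.
Not covered: willow — 1 point.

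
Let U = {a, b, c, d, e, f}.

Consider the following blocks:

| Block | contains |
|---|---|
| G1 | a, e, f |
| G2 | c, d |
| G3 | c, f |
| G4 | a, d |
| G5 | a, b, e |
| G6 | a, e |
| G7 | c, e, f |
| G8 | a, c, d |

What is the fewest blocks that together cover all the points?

3

G5, G7, and G8 cover everything between them: the union {a, b, c, d, e, f} is all of U.
Only G5 contains b, so G5 is forced; the remaining 3 points need at least 2 more blocks (each remaining block adds at most 2) — so at least 3 blocks are needed, and 3 is optimal.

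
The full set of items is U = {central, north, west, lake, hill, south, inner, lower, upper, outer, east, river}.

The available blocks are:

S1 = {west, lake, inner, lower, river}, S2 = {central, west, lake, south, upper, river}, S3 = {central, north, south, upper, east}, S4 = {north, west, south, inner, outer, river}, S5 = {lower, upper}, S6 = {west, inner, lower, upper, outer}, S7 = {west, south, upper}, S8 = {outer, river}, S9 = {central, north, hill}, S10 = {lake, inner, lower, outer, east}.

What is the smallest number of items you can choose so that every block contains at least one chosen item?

H = {central, lower, upper, river} meets every block (each contains at least one member of H), and |H| = 4.
No choice of 3 items meets every block, so 4 is the minimum.

4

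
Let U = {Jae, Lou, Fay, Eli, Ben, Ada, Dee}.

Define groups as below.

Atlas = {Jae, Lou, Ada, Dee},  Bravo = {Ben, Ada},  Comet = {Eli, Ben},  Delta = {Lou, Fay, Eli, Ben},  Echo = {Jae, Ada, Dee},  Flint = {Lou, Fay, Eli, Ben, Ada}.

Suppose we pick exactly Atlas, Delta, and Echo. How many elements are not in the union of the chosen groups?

Union of Atlas, Delta, Echo = {Jae, Lou, Fay, Eli, Ben, Ada, Dee} — that's every element, so 0 are uncovered.

0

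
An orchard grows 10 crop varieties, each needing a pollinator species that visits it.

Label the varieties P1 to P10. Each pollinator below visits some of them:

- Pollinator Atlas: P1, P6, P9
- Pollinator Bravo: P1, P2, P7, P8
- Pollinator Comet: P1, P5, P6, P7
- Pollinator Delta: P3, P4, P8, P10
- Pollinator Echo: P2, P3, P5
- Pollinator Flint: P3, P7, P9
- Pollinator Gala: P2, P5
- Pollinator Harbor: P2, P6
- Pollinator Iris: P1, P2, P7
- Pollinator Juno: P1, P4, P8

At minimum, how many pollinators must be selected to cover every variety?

Atlas and Comet and Delta and Echo together: Atlas ∪ Comet ∪ Delta ∪ Echo = {P1, P2, P3, P4, P5, P6, P7, P8, P9, P10} — every variety is covered.
No 3 of the 10 pollinators cover everything (all 120 combinations miss at least one variety), so 4 is optimal.

4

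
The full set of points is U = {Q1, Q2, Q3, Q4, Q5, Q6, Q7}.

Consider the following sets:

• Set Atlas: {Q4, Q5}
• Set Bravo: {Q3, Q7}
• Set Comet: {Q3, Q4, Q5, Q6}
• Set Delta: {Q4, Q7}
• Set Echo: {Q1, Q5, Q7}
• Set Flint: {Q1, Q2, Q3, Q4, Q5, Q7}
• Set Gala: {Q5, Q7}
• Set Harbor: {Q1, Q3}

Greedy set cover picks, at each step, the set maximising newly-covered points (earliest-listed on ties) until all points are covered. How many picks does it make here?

2

Greedy: pick Flint (covers 6 new) → pick Comet (covers 1 new). Total picks: 2.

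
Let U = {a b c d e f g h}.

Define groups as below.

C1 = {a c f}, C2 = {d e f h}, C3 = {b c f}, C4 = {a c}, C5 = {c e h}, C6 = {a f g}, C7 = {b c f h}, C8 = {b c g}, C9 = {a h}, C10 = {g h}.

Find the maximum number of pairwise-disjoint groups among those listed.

2

C3, C9 are pairwise disjoint (C3={b,c,f}; C9={a,h}).
Every remaining group overlaps one of these, and no 3 of the listed groups are pairwise disjoint, so 2 is the maximum.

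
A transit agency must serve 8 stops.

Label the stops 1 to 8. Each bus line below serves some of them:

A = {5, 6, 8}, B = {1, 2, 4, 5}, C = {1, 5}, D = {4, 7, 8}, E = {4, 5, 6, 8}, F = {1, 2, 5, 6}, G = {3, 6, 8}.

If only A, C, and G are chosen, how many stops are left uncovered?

3

Union of A, C, G = {1, 3, 5, 6, 8}.
Not covered: 2, 4, 7 — 3 stops.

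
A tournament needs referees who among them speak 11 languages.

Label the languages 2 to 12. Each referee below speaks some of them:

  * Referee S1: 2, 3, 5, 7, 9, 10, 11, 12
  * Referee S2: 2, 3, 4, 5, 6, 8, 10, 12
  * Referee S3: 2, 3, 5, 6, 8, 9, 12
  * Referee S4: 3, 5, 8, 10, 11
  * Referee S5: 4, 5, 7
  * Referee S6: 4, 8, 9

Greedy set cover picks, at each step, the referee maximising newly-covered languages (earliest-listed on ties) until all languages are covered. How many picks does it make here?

Greedy: pick S1 (covers 8 new) → pick S2 (covers 3 new). Total picks: 2.

2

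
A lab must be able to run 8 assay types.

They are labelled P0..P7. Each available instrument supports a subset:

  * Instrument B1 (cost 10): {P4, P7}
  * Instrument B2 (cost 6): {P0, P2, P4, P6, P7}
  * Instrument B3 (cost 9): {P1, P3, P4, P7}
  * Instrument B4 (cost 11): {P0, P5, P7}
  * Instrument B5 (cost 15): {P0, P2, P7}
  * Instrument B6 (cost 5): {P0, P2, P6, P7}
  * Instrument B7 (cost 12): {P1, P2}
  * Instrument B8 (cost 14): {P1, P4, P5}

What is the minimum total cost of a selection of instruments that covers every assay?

B3, B4, B6 together cover every assay (B3 ∪ B4 ∪ B6 = {P0, P1, P2, P3, P4, P5, P6, P7}); total cost 9 + 11 + 5 = 25.
The greedy pick B2, B3, B4 costs 26; no covering selection beats 25.

25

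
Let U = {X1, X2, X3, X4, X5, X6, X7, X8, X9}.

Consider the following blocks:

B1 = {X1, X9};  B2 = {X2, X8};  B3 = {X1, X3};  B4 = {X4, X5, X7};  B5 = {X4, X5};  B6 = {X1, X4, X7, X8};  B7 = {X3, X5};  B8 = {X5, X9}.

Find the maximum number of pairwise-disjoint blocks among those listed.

B1, B2, B7 are pairwise disjoint (B1={X1,X9}; B2={X2,X8}; B7={X3,X5}).
Every remaining block overlaps one of these, and no 4 of the listed blocks are pairwise disjoint, so 3 is the maximum.

3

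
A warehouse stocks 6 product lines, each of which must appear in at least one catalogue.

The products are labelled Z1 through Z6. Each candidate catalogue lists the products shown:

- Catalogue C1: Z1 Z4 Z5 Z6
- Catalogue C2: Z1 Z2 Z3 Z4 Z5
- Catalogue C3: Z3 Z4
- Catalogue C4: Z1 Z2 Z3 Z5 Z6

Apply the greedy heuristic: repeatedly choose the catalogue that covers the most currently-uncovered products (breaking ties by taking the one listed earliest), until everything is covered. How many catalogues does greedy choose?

2

Greedy: pick C2 (covers 5 new) → pick C1 (covers 1 new). Total picks: 2.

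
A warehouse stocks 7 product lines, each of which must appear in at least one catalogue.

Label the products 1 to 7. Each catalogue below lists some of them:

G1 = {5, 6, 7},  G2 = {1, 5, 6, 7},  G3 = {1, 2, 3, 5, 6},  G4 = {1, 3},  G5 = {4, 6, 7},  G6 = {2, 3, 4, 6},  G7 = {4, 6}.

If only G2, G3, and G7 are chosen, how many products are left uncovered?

0

Union of G2, G3, G7 = {1, 2, 3, 4, 5, 6, 7} — that's every product, so 0 are uncovered.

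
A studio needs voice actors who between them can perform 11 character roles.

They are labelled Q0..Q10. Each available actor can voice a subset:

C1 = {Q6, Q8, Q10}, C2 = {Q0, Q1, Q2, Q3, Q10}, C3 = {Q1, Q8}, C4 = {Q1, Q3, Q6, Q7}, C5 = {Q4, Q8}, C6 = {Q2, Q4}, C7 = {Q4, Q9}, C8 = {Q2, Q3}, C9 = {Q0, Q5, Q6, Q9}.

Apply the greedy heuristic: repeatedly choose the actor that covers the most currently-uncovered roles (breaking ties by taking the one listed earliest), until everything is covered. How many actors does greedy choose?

Greedy: pick C2 (covers 5 new) → pick C9 (covers 3 new) → pick C5 (covers 2 new) → pick C4 (covers 1 new). Total picks: 4.

4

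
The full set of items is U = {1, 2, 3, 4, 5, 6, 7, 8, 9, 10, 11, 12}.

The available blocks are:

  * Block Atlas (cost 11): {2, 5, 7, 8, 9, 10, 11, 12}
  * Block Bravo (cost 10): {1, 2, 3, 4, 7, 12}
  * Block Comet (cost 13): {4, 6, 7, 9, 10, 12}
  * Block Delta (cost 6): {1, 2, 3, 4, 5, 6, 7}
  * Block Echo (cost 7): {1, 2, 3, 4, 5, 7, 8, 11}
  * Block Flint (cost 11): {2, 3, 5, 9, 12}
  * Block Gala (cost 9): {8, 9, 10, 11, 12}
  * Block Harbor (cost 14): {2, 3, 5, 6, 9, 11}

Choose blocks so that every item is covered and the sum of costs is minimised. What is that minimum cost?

Delta, Gala together cover every item (Delta ∪ Gala = {1, 2, 3, 4, 5, 6, 7, 8, 9, 10, 11, 12}); total cost 6 + 9 = 15.
No covering selection has total cost below 15.

15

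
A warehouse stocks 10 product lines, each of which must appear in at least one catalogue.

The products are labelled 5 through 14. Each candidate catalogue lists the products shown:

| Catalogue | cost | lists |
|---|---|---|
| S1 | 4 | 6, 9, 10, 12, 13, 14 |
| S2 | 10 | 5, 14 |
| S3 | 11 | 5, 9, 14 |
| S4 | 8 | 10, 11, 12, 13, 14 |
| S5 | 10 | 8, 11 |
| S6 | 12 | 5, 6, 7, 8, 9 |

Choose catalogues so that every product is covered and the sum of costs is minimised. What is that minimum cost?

20

S4, S6 together cover every product (S4 ∪ S6 = {5, 6, 7, 8, 9, 10, 11, 12, 13, 14}); total cost 8 + 12 = 20.
The greedy pick S1, S6, S4 costs 24; no covering selection beats 20.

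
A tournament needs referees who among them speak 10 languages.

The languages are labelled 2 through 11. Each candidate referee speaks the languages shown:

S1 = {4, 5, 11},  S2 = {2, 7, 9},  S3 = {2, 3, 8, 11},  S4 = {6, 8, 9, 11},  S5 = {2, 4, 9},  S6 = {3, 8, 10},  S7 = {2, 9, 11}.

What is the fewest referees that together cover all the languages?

4

S1 and S2 and S4 and S6 together: S1 ∪ S2 ∪ S4 ∪ S6 = {2, 3, 4, 5, 6, 7, 8, 9, 10, 11} — every language is covered.
Only S1 contains 5, so S1 is forced; the remaining 7 languages need at least 3 more referees (each remaining referee adds at most 3) — so at least 4 referees are needed, and 4 is optimal.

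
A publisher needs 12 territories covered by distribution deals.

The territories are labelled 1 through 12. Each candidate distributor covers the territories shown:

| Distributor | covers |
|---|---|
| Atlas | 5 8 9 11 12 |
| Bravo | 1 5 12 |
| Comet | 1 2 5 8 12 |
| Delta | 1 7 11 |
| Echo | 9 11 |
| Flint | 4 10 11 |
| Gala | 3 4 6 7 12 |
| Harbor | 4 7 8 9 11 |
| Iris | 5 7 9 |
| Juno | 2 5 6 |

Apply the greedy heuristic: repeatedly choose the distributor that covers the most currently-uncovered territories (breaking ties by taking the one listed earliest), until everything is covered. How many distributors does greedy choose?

Greedy: pick Atlas (covers 5 new) → pick Gala (covers 4 new) → pick Comet (covers 2 new) → pick Flint (covers 1 new). Total picks: 4.

4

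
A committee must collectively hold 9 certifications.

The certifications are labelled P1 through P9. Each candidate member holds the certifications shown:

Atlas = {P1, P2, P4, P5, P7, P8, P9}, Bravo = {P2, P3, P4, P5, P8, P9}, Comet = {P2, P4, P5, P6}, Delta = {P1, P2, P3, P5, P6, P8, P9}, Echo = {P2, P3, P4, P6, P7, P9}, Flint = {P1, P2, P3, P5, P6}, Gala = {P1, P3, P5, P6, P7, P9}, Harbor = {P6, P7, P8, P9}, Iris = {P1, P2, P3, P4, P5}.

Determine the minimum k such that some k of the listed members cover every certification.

2

Take {Atlas, Delta}. Their union is {P1, P2, P3, P4, P5, P6, P7, P8, P9}, which is all 9 certifications.
No single member has all 9 certifications (the largest, Atlas, has 7), so 2 is optimal.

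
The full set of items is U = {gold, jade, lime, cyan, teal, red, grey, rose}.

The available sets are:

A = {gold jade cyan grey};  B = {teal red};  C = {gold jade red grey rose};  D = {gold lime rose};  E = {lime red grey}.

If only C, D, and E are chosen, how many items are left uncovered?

Union of C, D, E = {gold, jade, lime, red, grey, rose}.
Not covered: cyan, teal — 2 items.

2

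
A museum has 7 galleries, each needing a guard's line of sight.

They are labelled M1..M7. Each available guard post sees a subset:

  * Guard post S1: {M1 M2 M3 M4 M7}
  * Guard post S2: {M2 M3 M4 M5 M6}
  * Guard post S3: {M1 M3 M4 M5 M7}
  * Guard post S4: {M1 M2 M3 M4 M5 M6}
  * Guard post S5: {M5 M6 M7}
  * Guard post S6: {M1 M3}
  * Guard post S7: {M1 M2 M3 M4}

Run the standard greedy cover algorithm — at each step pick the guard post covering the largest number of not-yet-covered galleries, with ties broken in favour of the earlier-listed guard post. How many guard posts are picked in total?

2

Greedy: pick S4 (covers 6 new) → pick S1 (covers 1 new). Total picks: 2.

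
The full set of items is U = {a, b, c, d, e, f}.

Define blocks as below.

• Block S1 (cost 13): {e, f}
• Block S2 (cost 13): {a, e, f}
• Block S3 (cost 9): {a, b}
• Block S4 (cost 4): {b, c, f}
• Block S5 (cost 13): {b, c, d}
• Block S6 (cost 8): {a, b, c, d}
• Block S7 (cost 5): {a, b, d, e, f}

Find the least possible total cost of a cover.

9

S4, S7 together cover every item (S4 ∪ S7 = {a, b, c, d, e, f}); total cost 4 + 5 = 9.
No covering selection has total cost below 9.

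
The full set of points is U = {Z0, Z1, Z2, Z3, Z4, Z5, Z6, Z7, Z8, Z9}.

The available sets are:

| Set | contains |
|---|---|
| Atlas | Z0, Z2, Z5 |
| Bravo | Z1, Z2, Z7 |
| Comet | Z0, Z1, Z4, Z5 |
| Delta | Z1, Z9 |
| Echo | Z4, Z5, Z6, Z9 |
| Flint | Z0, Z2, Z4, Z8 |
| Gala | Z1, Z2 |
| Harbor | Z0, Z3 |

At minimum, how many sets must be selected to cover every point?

4

Bravo and Echo and Flint and Harbor together: Bravo ∪ Echo ∪ Flint ∪ Harbor = {Z0, Z1, Z2, Z3, Z4, Z5, Z6, Z7, Z8, Z9} — every point is covered.
No 3 of the 8 sets cover everything (all 56 combinations miss at least one point), so 4 is optimal.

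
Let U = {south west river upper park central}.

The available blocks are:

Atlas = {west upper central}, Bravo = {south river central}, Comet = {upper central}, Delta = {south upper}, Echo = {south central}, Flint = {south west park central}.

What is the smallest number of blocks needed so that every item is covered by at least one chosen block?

Bravo, Comet, and Flint cover everything between them: the union {south, west, river, upper, park, central} is all of U.
Only Bravo contains river, so Bravo is forced; the remaining 3 items need at least 2 more blocks (each remaining block adds at most 2) — so at least 3 blocks are needed, and 3 is optimal.

3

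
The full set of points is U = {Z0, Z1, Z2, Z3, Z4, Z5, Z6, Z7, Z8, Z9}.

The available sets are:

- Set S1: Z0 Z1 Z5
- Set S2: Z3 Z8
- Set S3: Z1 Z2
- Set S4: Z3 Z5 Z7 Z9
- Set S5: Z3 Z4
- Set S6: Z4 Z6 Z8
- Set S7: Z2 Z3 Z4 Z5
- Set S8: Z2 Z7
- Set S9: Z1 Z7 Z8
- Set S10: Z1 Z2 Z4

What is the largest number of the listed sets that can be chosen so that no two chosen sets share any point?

3

S1, S5, S8 are pairwise disjoint (S1={Z0,Z1,Z5}; S5={Z3,Z4}; S8={Z2,Z7}).
Every remaining set overlaps one of these, and no 4 of the listed sets are pairwise disjoint, so 3 is the maximum.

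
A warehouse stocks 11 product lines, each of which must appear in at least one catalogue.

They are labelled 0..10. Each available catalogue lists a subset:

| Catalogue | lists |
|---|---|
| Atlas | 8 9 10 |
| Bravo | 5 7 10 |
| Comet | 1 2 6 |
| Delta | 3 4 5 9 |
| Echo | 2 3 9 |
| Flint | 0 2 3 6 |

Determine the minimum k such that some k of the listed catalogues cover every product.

Atlas and Bravo and Comet and Delta and Flint together: Atlas ∪ Bravo ∪ Comet ∪ Delta ∪ Flint = {0, 1, 2, 3, 4, 5, 6, 7, 8, 9, 10} — every product is covered.
No 4 of the 6 catalogues cover everything (all 15 combinations miss at least one product), so 5 is optimal.

5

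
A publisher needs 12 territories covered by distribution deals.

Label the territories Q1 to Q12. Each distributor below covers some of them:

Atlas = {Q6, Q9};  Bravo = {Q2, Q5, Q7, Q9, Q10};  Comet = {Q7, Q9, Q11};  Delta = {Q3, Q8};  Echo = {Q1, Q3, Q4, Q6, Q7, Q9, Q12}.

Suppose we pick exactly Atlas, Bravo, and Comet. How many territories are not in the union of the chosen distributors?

Union of Atlas, Bravo, Comet = {Q2, Q5, Q6, Q7, Q9, Q10, Q11}.
Not covered: Q1, Q3, Q4, Q8, Q12 — 5 territories.

5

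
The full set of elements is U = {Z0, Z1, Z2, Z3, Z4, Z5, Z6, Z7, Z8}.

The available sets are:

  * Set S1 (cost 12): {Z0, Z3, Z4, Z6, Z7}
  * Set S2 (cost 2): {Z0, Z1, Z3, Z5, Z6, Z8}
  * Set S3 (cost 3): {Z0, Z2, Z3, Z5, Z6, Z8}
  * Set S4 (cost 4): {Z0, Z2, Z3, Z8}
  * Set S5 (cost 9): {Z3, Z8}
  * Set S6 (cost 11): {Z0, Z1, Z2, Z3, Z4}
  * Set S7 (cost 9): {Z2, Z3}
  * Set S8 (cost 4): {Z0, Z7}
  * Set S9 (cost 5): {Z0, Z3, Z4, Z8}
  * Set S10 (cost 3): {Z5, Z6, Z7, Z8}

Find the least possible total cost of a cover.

S2, S3, S9, S10 together cover every element (S2 ∪ S3 ∪ S9 ∪ S10 = {Z0, Z1, Z2, Z3, Z4, Z5, Z6, Z7, Z8}); total cost 2 + 3 + 5 + 3 = 13.
No covering selection has total cost below 13.

13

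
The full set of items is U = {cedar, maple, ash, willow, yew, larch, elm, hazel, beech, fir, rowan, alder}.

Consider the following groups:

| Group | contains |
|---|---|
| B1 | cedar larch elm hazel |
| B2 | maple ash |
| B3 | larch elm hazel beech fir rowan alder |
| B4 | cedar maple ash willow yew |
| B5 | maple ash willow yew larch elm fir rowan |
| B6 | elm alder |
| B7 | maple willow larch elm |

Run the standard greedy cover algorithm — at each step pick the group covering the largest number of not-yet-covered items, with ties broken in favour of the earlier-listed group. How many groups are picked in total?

3

Greedy: pick B5 (covers 8 new) → pick B3 (covers 3 new) → pick B1 (covers 1 new). Total picks: 3.
(The true minimum cover uses only 2 groups, so greedy is not optimal here.)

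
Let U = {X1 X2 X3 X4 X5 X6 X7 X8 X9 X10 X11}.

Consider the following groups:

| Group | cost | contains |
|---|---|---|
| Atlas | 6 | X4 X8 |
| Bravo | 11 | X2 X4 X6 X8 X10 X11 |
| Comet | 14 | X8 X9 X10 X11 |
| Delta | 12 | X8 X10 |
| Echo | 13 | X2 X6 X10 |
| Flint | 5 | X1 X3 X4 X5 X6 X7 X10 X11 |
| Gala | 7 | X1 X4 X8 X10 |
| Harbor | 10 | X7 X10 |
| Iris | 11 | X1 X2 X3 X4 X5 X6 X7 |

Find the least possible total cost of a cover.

25

Comet, Iris together cover every item (Comet ∪ Iris = {X1, X2, X3, X4, X5, X6, X7, X8, X9, X10, X11}); total cost 14 + 11 = 25.
The greedy pick Flint, Bravo, Comet costs 30; no covering selection beats 25.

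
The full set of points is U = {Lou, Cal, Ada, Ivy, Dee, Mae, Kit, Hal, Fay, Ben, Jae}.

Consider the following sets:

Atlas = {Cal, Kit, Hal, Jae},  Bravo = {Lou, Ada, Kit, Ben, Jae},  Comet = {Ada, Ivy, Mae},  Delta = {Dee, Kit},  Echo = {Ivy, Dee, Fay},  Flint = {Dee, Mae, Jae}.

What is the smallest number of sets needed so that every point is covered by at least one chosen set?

Atlas and Bravo and Echo and Flint together: Atlas ∪ Bravo ∪ Echo ∪ Flint = {Lou, Cal, Ada, Ivy, Dee, Mae, Kit, Hal, Fay, Ben, Jae} — every point is covered.
Only Atlas contains Cal, so Atlas is forced; the remaining 7 points need at least 3 more sets (each remaining set adds at most 3) — so at least 4 sets are needed, and 4 is optimal.

4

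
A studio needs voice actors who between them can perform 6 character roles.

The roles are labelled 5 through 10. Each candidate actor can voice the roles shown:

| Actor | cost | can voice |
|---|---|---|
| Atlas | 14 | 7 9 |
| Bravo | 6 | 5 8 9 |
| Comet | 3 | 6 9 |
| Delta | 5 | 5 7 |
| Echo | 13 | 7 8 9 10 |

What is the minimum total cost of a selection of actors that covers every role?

21

Comet, Delta, Echo together cover every role (Comet ∪ Delta ∪ Echo = {5, 6, 7, 8, 9, 10}); total cost 3 + 5 + 13 = 21.
The greedy pick Comet, Delta, Bravo, Echo costs 27; no covering selection beats 21.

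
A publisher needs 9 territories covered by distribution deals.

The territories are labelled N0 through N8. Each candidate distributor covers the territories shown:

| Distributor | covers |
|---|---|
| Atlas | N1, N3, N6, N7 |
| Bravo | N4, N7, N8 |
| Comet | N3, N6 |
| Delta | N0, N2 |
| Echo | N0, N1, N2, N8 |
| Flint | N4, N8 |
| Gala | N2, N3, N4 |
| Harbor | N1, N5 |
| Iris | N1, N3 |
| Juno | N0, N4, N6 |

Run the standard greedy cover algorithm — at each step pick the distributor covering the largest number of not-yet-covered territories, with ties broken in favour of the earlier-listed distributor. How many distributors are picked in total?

Greedy: pick Atlas (covers 4 new) → pick Echo (covers 3 new) → pick Bravo (covers 1 new) → pick Harbor (covers 1 new). Total picks: 4.

4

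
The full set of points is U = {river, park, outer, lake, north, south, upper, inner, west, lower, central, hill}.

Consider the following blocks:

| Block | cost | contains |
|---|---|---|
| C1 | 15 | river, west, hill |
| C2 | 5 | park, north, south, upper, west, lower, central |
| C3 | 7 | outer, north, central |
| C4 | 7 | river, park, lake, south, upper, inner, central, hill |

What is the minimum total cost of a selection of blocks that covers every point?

C2, C3, C4 together cover every point (C2 ∪ C3 ∪ C4 = {river, park, outer, lake, north, south, upper, inner, west, lower, central, hill}); total cost 5 + 7 + 7 = 19.
No covering selection has total cost below 19.

19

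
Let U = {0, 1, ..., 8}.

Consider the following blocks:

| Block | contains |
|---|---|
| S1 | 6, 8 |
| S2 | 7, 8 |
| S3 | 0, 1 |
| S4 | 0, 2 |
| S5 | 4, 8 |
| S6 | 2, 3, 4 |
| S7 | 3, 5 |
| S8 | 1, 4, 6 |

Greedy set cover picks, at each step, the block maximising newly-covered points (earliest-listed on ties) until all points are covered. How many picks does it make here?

5

Greedy: pick S6 (covers 3 new) → pick S1 (covers 2 new) → pick S3 (covers 2 new) → pick S2 (covers 1 new) → pick S7 (covers 1 new). Total picks: 5.
(The true minimum cover uses only 4 blocks, so greedy is not optimal here.)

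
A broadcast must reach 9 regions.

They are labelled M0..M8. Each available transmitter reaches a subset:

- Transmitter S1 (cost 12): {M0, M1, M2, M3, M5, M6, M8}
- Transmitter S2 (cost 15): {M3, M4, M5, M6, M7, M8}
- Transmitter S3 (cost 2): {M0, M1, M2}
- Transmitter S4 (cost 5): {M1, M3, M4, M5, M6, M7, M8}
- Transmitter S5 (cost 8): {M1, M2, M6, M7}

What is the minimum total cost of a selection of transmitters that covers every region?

S3, S4 together cover every region (S3 ∪ S4 = {M0, M1, M2, M3, M4, M5, M6, M7, M8}); total cost 2 + 5 = 7.
No covering selection has total cost below 7.

7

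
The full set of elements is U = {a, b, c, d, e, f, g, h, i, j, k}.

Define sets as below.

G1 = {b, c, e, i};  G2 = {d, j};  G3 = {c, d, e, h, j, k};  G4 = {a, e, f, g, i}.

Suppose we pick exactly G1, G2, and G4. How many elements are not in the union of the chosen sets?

Union of G1, G2, G4 = {a, b, c, d, e, f, g, i, j}.
Not covered: h, k — 2 elements.

2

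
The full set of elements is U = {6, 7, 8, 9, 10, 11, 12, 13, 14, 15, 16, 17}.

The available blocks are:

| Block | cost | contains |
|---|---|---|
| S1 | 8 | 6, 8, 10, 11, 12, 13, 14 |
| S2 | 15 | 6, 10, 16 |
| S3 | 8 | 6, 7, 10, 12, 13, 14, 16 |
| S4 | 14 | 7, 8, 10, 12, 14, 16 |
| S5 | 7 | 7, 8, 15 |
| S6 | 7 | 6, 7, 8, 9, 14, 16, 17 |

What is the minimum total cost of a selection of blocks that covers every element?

22

S1, S5, S6 together cover every element (S1 ∪ S5 ∪ S6 = {6, 7, 8, 9, 10, 11, 12, 13, 14, 15, 16, 17}); total cost 8 + 7 + 7 = 22.
No covering selection has total cost below 22.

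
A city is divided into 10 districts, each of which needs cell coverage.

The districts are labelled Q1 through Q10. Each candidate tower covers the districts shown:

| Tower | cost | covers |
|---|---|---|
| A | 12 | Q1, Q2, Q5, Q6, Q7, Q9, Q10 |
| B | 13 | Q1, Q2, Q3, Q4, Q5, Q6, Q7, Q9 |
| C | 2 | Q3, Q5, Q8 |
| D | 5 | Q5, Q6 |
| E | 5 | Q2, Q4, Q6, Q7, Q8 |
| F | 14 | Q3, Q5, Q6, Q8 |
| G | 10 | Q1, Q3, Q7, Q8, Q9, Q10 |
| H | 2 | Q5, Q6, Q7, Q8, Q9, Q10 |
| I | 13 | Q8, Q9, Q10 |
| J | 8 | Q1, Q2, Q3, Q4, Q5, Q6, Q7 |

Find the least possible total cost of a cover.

10

H, J together cover every district (H ∪ J = {Q1, Q2, Q3, Q4, Q5, Q6, Q7, Q8, Q9, Q10}); total cost 2 + 8 = 10.
The greedy pick H, C, E, J costs 17; no covering selection beats 10.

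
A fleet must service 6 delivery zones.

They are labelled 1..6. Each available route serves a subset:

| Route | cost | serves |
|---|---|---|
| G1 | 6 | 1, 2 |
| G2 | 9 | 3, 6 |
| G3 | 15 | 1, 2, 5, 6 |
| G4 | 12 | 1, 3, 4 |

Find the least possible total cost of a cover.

27

G3, G4 together cover every zone (G3 ∪ G4 = {1, 2, 3, 4, 5, 6}); total cost 15 + 12 = 27.
The greedy pick G1, G2, G4, G3 costs 42; no covering selection beats 27.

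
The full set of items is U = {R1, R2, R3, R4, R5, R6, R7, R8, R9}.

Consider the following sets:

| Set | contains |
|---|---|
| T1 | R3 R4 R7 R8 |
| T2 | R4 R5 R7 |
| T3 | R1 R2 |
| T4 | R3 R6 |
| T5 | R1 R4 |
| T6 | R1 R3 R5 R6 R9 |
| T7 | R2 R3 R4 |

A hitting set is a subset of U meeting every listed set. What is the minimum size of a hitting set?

3

Take H = {R1, R4, R6}. Each listed set contains at least one of these, so H is a hitting set of size 3.
The sets T2, T3, T4 are pairwise disjoint, so any hitting set needs a separate item for each — at least 3. Hence 3 is optimal.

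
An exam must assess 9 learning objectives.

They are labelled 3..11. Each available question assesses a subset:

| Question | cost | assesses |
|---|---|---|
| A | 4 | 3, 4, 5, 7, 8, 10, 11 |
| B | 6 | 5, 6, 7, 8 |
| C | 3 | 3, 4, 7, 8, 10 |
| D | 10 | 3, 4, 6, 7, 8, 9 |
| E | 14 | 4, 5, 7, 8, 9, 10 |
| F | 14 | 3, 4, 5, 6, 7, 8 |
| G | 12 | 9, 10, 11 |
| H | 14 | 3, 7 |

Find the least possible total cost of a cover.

A, D together cover every objective (A ∪ D = {3, 4, 5, 6, 7, 8, 9, 10, 11}); total cost 4 + 10 = 14.
No covering selection has total cost below 14.

14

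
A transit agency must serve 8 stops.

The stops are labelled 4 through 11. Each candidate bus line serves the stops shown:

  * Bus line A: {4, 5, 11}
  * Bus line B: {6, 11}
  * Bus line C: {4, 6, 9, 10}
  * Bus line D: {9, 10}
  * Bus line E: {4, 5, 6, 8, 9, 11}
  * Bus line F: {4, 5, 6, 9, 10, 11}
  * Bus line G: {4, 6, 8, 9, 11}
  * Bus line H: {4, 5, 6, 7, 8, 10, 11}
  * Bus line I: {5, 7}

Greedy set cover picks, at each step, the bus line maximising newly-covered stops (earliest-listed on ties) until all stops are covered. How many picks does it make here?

Greedy: pick H (covers 7 new) → pick C (covers 1 new). Total picks: 2.

2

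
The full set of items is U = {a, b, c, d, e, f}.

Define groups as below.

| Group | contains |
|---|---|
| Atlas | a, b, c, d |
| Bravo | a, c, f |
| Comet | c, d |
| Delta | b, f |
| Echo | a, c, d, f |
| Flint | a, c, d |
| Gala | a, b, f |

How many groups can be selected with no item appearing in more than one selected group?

2

Comet, Delta are pairwise disjoint (Comet={c,d}; Delta={b,f}).
Every remaining group overlaps one of these, and no 3 of the listed groups are pairwise disjoint, so 2 is the maximum.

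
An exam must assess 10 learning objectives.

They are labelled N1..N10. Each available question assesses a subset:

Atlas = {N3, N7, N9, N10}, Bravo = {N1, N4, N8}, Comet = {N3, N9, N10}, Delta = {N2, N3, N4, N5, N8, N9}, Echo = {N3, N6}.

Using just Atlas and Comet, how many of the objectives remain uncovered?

Union of Atlas, Comet = {N3, N7, N9, N10}.
Not covered: N1, N2, N4, N5, N6, N8 — 6 objectives.

6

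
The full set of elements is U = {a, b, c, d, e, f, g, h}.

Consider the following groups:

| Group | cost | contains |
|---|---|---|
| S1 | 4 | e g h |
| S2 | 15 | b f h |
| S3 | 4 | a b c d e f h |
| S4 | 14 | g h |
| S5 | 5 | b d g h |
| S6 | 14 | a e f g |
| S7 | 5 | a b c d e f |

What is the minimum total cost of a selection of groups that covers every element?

S1, S3 together cover every element (S1 ∪ S3 = {a, b, c, d, e, f, g, h}); total cost 4 + 4 = 8.
No covering selection has total cost below 8.

8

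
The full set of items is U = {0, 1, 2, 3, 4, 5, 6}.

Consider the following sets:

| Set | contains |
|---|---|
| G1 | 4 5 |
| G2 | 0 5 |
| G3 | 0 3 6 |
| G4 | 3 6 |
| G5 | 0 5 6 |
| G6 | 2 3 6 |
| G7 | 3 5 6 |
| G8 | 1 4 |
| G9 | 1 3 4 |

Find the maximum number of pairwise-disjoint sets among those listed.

3

G2, G4, G8 are pairwise disjoint (G2={0,5}; G4={3,6}; G8={1,4}).
Every remaining set overlaps one of these, and no 4 of the listed sets are pairwise disjoint, so 3 is the maximum.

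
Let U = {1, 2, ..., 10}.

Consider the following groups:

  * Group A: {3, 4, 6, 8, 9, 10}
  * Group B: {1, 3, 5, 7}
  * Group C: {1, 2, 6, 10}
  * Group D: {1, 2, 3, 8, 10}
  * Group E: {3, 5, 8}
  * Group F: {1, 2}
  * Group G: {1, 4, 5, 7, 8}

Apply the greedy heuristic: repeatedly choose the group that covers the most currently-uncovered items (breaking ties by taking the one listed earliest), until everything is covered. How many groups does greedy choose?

Greedy: pick A (covers 6 new) → pick B (covers 3 new) → pick C (covers 1 new). Total picks: 3.

3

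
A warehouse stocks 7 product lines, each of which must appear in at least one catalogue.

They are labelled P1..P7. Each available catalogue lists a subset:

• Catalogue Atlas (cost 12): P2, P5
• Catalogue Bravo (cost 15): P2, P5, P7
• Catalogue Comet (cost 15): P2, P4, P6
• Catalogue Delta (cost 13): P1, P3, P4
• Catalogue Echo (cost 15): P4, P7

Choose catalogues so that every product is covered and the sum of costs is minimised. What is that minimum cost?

Bravo, Comet, Delta together cover every product (Bravo ∪ Comet ∪ Delta = {P1, P2, P3, P4, P5, P6, P7}); total cost 15 + 15 + 13 = 43.
No covering selection has total cost below 43.

43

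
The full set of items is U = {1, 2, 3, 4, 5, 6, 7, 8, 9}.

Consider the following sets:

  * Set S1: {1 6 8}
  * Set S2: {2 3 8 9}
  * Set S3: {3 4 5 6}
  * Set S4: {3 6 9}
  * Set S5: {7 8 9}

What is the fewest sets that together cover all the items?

4

S1, S2, S3, and S5 cover everything between them: the union {1, 2, 3, 4, 5, 6, 7, 8, 9} is all of U.
No 3 of the 5 sets cover everything (all 10 combinations miss at least one item), so 4 is optimal.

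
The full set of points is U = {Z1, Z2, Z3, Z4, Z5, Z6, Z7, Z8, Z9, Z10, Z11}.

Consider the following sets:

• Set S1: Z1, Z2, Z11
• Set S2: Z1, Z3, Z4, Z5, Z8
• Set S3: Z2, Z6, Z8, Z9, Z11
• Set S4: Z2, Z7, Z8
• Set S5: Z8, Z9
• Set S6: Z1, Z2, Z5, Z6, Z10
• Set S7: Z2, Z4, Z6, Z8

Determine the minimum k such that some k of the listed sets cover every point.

4

S2 and S3 and S4 and S6 together: S2 ∪ S3 ∪ S4 ∪ S6 = {Z1, Z2, Z3, Z4, Z5, Z6, Z7, Z8, Z9, Z10, Z11} — every point is covered.
No 3 of the 7 sets cover everything (all 35 combinations miss at least one point), so 4 is optimal.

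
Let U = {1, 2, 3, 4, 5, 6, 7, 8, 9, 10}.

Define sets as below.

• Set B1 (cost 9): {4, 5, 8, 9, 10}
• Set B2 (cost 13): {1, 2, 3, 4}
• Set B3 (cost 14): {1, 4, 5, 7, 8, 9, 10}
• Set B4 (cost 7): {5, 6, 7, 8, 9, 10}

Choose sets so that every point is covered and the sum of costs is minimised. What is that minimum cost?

20

B2, B4 together cover every point (B2 ∪ B4 = {1, 2, 3, 4, 5, 6, 7, 8, 9, 10}); total cost 13 + 7 = 20.
No covering selection has total cost below 20.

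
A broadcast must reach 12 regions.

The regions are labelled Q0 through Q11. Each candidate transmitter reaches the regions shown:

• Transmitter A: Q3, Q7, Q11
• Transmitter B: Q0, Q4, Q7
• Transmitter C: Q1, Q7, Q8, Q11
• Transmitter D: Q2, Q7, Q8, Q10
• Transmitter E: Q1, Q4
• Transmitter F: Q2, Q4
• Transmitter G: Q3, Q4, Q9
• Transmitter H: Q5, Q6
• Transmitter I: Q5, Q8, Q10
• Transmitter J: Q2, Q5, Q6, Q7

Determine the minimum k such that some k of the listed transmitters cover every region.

5

B and C and D and G and H together: B ∪ C ∪ D ∪ G ∪ H = {Q0, Q1, Q2, Q3, Q4, Q5, Q6, Q7, Q8, Q9, Q10, Q11} — every region is covered.
No 4 of the 10 transmitters cover everything (all 210 combinations miss at least one region), so 5 is optimal.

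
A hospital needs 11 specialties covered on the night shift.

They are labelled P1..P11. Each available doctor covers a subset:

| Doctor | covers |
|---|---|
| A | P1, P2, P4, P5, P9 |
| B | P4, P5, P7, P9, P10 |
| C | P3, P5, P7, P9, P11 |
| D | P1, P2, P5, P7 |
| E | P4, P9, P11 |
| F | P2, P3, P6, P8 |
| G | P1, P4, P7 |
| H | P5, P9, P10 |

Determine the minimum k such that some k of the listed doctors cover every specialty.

Take {B, C, F, G}. Their union is {P1, P2, P3, P4, P5, P6, P7, P8, P9, P10, P11}, which is all 11 specialties.
No 3 of the 8 doctors cover everything (all 56 combinations miss at least one specialty), so 4 is optimal.

4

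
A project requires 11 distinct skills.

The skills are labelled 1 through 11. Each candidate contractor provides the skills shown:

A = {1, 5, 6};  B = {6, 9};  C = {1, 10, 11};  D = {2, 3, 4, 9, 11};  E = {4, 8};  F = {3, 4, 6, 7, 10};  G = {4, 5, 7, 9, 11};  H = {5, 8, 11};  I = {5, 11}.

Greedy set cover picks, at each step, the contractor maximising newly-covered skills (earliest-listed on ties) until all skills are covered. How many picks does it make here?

4

Greedy: pick D (covers 5 new) → pick A (covers 3 new) → pick F (covers 2 new) → pick E (covers 1 new). Total picks: 4.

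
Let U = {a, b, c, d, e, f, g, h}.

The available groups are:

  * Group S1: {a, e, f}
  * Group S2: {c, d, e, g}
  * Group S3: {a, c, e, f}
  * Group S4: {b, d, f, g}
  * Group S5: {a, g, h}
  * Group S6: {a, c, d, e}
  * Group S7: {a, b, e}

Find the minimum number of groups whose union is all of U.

3

S3, S4, and S5 cover everything between them: the union {a, b, c, d, e, f, g, h} is all of U.
Only S5 contains h, so S5 is forced; the remaining 5 elements need at least 2 more groups (each remaining group adds at most 3) — so at least 3 groups are needed, and 3 is optimal.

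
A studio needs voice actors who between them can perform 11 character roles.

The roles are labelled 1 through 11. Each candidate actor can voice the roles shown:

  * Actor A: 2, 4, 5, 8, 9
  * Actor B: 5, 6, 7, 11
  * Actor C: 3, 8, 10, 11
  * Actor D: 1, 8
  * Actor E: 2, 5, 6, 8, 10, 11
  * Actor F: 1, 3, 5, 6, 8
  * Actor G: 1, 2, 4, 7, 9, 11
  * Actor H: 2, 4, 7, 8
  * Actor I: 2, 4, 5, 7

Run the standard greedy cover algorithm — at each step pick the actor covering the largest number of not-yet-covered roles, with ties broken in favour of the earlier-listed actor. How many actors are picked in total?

Greedy: pick E (covers 6 new) → pick G (covers 4 new) → pick C (covers 1 new). Total picks: 3.

3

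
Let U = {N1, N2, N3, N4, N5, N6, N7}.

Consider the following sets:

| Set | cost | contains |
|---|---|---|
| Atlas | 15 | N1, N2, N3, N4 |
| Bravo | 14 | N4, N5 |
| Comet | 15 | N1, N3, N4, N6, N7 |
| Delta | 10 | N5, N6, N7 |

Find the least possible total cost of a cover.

Atlas, Delta together cover every point (Atlas ∪ Delta = {N1, N2, N3, N4, N5, N6, N7}); total cost 15 + 10 = 25.
The greedy pick Comet, Delta, Atlas costs 40; no covering selection beats 25.

25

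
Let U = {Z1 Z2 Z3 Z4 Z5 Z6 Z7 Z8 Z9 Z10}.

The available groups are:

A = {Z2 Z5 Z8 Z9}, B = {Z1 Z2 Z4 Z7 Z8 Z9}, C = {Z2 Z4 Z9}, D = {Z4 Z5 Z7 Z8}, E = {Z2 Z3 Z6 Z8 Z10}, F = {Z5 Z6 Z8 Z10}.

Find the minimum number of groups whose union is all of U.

3

A, B, and E cover everything between them: the union {Z1, Z2, Z3, Z4, Z5, Z6, Z7, Z8, Z9, Z10} is all of U.
Only B contains Z1, so B is forced; the remaining 4 elements need at least 2 more groups (each remaining group adds at most 3) — so at least 3 groups are needed, and 3 is optimal.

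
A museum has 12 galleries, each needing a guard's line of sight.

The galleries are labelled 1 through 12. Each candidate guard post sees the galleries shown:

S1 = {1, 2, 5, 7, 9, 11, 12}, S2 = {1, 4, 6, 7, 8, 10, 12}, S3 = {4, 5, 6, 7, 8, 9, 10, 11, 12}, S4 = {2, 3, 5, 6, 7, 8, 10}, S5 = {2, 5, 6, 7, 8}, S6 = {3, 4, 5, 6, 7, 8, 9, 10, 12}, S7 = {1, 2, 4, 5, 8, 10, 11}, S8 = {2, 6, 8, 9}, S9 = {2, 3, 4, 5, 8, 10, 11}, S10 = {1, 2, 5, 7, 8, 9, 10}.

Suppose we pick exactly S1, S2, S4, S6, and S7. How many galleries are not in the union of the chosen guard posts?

0

Union of S1, S2, S4, S6, S7 = {1, 2, 3, 4, 5, 6, 7, 8, 9, 10, 11, 12} — that's every gallery, so 0 are uncovered.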